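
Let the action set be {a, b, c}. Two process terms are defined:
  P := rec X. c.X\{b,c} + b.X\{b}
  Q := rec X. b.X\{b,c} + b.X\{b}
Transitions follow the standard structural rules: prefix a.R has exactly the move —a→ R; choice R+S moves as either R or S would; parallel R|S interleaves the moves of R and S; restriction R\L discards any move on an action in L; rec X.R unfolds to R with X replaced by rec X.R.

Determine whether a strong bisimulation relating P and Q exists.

LTS(P): 4 reachable states
  p0 = rec X. c.X\{b,c} + b.X\{b} :: ··b··> p1, ··c··> p2
  p1 = (rec X. c.X\{b,c} + b.X\{b})\{b} :: ··c··> p3
  p2 = (rec X. c.X\{b,c} + b.X\{b})\{b,c} :: (no moves)
  p3 = (rec X. c.X\{b,c} + b.X\{b})\{b,c}\{b} :: (no moves)
LTS(Q): 3 reachable states
  q0 = rec X. b.X\{b,c} + b.X\{b} :: ··b··> q1, ··b··> q2
  q1 = (rec X. b.X\{b,c} + b.X\{b})\{b,c} :: (no moves)
  q2 = (rec X. b.X\{b,c} + b.X\{b})\{b} :: (no moves)
Coarsest stable partition (strong bisimilarity classes):
  B0 = {p0}
  B1 = {p1}
  B2 = {p2, p3, q1, q2}
  B3 = {q0}
p0 ∈ B0, q0 ∈ B3 → different blocks

NO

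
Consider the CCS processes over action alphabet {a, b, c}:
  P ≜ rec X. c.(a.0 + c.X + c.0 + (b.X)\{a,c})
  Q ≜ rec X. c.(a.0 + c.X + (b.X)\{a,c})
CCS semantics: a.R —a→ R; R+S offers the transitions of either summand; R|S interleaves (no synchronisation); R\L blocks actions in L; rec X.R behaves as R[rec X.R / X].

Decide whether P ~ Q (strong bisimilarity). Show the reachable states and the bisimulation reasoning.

NO

Reachable graph of P (4 states):
  p0 = rec X. c.(a.0 + c.X + c.0 + (b.X)\{a,c}) | --c--▸ p1
  p1 = a.0 + c.(rec X. c.(a.0 + c.X + c.0 + (b.X)\{a,c})) + c.0 + (b.(rec X. c.(a.0 + c.X + c.0 + (b.X)\{a,c})))\{a,c} | --a--▸ p2, --b--▸ p3, --c--▸ p0, --c--▸ p2
  p2 = 0 | ·
  p3 = (rec X. c.(a.0 + c.X + c.0 + (b.X)\{a,c}))\{a,c} | ·
Reachable graph of Q (4 states):
  q0 = rec X. c.(a.0 + c.X + (b.X)\{a,c}) | --c--▸ q1
  q1 = a.0 + c.(rec X. c.(a.0 + c.X + (b.X)\{a,c})) + (b.(rec X. c.(a.0 + c.X + (b.X)\{a,c})))\{a,c} | --a--▸ q2, --b--▸ q3, --c--▸ q0
  q2 = 0 | ·
  q3 = (rec X. c.(a.0 + c.X + (b.X)\{a,c}))\{a,c} | ·
Partition-refinement fixed point:
  B0 = {p0}
  B1 = {p1}
  B2 = {p2, p3, q2, q3}
  B3 = {q0}
  B4 = {q1}
p0 ∈ B0, q0 ∈ B3 → different blocks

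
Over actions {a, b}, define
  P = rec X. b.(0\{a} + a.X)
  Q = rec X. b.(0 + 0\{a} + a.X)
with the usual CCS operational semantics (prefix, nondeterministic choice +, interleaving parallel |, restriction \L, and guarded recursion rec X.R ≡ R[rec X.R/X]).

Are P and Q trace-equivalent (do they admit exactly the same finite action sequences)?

P's transition system — 2 states:
  p0 = rec X. b.(0\{a} + a.X) → -b-> p1
  p1 = 0\{a} + a.(rec X. b.(0\{a} + a.X)) → -a-> p0
Q's transition system — 2 states:
  q0 = rec X. b.(0 + 0\{a} + a.X) → -b-> q1
  q1 = 0 + 0\{a} + a.(rec X. b.(0 + 0\{a} + a.X)) → -a-> q0
Coarsest stable partition (strong bisimilarity classes):
  B0 = {p0, q0}
  B1 = {p1, q1}
p0 ∈ B0, q0 ∈ B0 → same block
Bisimilar ⇒ trace-equivalent.

YES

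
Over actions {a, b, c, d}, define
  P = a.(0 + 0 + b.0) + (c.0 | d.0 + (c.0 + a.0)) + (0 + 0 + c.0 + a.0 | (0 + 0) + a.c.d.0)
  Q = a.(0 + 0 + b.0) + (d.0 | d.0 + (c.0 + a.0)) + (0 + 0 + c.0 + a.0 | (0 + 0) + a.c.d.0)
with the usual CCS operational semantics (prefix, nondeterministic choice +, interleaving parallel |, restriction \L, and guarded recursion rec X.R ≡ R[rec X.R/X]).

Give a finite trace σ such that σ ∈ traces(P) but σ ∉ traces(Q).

Reachable graph of P (9 states):
  p0 = a.(0 + 0 + b.0) + (c.0 | d.0 + (c.0 + a.0)) + (0 + 0 + c.0 + a.0 | (0 + 0) + a.c.d.0) | —a→ p1, —a→ p2, —a→ p3, —a→ p4, —c→ p1, —c→ p5, —d→ p6
  p1 = 0 | deadlocked
  p2 = 0 + 0 + b.0 | —b→ p1
  p3 = 0 | (0 + 0) | deadlocked
  p4 = c.d.0 | —c→ p7
  p5 = 0 | d.0 | —d→ p8
  p6 = c.0 | 0 | —c→ p8
  p7 = d.0 | —d→ p1
  p8 = 0 | 0 | deadlocked
Reachable graph of Q (9 states):
  q0 = a.(0 + 0 + b.0) + (d.0 | d.0 + (c.0 + a.0)) + (0 + 0 + c.0 + a.0 | (0 + 0) + a.c.d.0) | —a→ q1, —a→ q2, —a→ q3, —a→ q4, —c→ q1, —d→ q5, —d→ q6
  q1 = 0 | deadlocked
  q2 = 0 + 0 + b.0 | —b→ q1
  q3 = 0 | (0 + 0) | deadlocked
  q4 = c.d.0 | —c→ q7
  q5 = 0 | d.0 | —d→ q8
  q6 = d.0 | 0 | —d→ q8
  q7 = d.0 | —d→ q1
  q8 = 0 | 0 | deadlocked
Run σ = ⟨cd⟩ on P: start {p0}
  [1] c ⇒ {p1, p5}
  [2] d ⇒ {p8}
  — P admits the full trace.
Run σ = ⟨cd⟩ on Q: start {q0}
  [1] c ⇒ {q1}
  [2] d ⇒ ∅ (Q stuck)

cd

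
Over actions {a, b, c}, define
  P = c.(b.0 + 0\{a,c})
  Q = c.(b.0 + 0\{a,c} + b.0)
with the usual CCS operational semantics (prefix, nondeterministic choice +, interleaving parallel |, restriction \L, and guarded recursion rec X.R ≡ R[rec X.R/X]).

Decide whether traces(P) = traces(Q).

Reachable graph of P (3 states):
  u0 = c.(b.0 + 0\{a,c}) :: —c→ u1
  u1 = b.0 + 0\{a,c} :: —b→ u2
  u2 = 0 :: ·
Reachable graph of Q (3 states):
  v0 = c.(b.0 + 0\{a,c} + b.0) :: —c→ v1
  v1 = b.0 + 0\{a,c} + b.0 :: —b→ v2
  v2 = 0 :: ·
Coarsest stable partition (strong bisimilarity classes):
  B0 = {u0, v0}
  B1 = {u1, v1}
  B2 = {u2, v2}
u0 ∈ B0, v0 ∈ B0 → same block
Bisimilar ⇒ trace-equivalent.

traces(P) = traces(Q)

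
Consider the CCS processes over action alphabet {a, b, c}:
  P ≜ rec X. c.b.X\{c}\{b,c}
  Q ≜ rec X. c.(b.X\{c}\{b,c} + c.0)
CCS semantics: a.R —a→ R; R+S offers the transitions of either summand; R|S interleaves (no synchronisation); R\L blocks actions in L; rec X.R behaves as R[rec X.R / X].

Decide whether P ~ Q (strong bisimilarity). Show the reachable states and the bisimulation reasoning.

NO

Reachable graph of P (3 states):
  u0 = rec X. c.b.X\{c}\{b,c} → ··c··> u1
  u1 = b.(rec X. c.b.X\{c}\{b,c})\{c}\{b,c} → ··b··> u2
  u2 = (rec X. c.b.X\{c}\{b,c})\{c}\{b,c} → ·
Reachable graph of Q (4 states):
  v0 = rec X. c.(b.X\{c}\{b,c} + c.0) → ··c··> v1
  v1 = b.(rec X. c.(b.X\{c}\{b,c} + c.0))\{c}\{b,c} + c.0 → ··b··> v2, ··c··> v3
  v2 = (rec X. c.(b.X\{c}\{b,c} + c.0))\{c}\{b,c} → ·
  v3 = 0 → ·
Coarsest stable partition (strong bisimilarity classes):
  B0 = {u0}
  B1 = {u1}
  B2 = {u2, v2, v3}
  B3 = {v0}
  B4 = {v1}
u0 ∈ B0, v0 ∈ B3 → different blocks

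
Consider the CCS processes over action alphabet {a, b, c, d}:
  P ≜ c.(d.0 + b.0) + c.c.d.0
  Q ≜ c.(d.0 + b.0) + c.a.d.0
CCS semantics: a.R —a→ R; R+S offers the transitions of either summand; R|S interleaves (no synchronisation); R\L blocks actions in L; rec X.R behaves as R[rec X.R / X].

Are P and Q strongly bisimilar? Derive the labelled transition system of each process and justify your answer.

P ≁ Q

Reachable graph of P (5 states):
  u0 = c.(d.0 + b.0) + c.c.d.0 ⊢ ··c··> u1, ··c··> u2
  u1 = c.d.0 ⊢ ··c··> u3
  u2 = d.0 + b.0 ⊢ ··b··> u4, ··d··> u4
  u3 = d.0 ⊢ ··d··> u4
  u4 = 0 ⊢ ·
Reachable graph of Q (5 states):
  v0 = c.(d.0 + b.0) + c.a.d.0 ⊢ ··c··> v1, ··c··> v2
  v1 = a.d.0 ⊢ ··a··> v3
  v2 = d.0 + b.0 ⊢ ··b··> v4, ··d··> v4
  v3 = d.0 ⊢ ··d··> v4
  v4 = 0 ⊢ ·
Bisimilarity quotient blocks:
  B0 = {u0}
  B1 = {u2, v2}
  B2 = {u4, v4}
  B3 = {u1}
  B4 = {u3, v3}
  B5 = {v0}
  B6 = {v1}
u0 ∈ B0, v0 ∈ B5 → different blocks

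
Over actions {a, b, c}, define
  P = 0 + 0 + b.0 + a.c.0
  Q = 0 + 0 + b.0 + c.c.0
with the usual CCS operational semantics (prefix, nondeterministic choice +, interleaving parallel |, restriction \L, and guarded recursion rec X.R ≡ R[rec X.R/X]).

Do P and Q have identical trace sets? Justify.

LTS(P): 3 reachable states
  m0 = 0 + 0 + b.0 + a.c.0 | —a→ m1, —b→ m2
  m1 = c.0 | —c→ m2
  m2 = 0 | (no moves)
LTS(Q): 3 reachable states
  n0 = 0 + 0 + b.0 + c.c.0 | —b→ n1, —c→ n2
  n1 = 0 | (no moves)
  n2 = c.0 | —c→ n1
Trace ⟨a⟩ through P, begin at {m0}:
  [1] a ⇒ {m1}
  — P admits the full trace.
Trace ⟨a⟩ through Q, begin at {n0}:
  [1] a ⇒ no successor for Q

trace-distinct — witness ⟨a⟩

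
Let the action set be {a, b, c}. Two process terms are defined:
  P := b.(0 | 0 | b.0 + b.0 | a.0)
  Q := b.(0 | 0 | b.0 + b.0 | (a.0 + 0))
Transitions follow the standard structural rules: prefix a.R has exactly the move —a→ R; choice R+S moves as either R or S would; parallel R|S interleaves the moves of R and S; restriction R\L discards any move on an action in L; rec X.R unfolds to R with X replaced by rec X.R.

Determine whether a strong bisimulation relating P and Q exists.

YES

LTS(P): 6 reachable states
  s0 = b.(0 | 0 | b.0 + b.0 | a.0) ⊢ --b--▸ s1
  s1 = 0 | 0 | b.0 + b.0 | a.0 ⊢ --a--▸ s2, --b--▸ s3, --b--▸ s4
  s2 = b.0 | 0 ⊢ --b--▸ s5
  s3 = 0 | 0 | 0 ⊢ ·
  s4 = 0 | a.0 ⊢ --a--▸ s5
  s5 = 0 | 0 ⊢ ·
LTS(Q): 6 reachable states
  t0 = b.(0 | 0 | b.0 + b.0 | (a.0 + 0)) ⊢ --b--▸ t1
  t1 = 0 | 0 | b.0 + b.0 | (a.0 + 0) ⊢ --a--▸ t2, --b--▸ t3, --b--▸ t4
  t2 = b.0 | 0 ⊢ --b--▸ t5
  t3 = 0 | (a.0 + 0) ⊢ --a--▸ t5
  t4 = 0 | 0 | 0 ⊢ ·
  t5 = 0 | 0 ⊢ ·
Bisimilarity quotient blocks:
  B0 = {s0, t0}
  B1 = {s1, t1}
  B2 = {s4, t3}
  B3 = {s3, s5, t4, t5}
  B4 = {s2, t2}
s0 ∈ B0, t0 ∈ B0 → same block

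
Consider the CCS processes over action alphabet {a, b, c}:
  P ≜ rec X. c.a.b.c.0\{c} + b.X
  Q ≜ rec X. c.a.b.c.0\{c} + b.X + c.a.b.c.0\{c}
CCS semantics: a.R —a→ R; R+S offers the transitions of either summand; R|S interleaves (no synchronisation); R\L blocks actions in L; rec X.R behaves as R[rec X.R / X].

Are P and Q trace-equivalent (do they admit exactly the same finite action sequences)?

LTS(P): 5 reachable states
  u0 = rec X. c.a.b.c.0\{c} + b.X has moves —b→ u0, —c→ u1
  u1 = a.b.c.0\{c} has moves —a→ u2
  u2 = b.c.0\{c} has moves —b→ u3
  u3 = c.0\{c} has moves —c→ u4
  u4 = 0\{c} has moves ·
LTS(Q): 5 reachable states
  v0 = rec X. c.a.b.c.0\{c} + b.X + c.a.b.c.0\{c} has moves —b→ v0, —c→ v1
  v1 = a.b.c.0\{c} has moves —a→ v2
  v2 = b.c.0\{c} has moves —b→ v3
  v3 = c.0\{c} has moves —c→ v4
  v4 = 0\{c} has moves ·
Partition-refinement fixed point:
  B0 = {u0, v0}
  B1 = {u1, v1}
  B2 = {u2, v2}
  B3 = {u3, v3}
  B4 = {u4, v4}
u0 ∈ B0, v0 ∈ B0 → same block
Bisimilar ⇒ trace-equivalent.

YES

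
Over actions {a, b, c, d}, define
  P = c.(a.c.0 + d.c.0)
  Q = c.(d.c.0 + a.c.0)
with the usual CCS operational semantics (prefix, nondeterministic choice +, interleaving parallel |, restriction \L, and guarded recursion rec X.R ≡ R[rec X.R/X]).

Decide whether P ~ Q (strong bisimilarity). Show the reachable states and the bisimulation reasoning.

P ~ Q

P's transition system — 4 states:
  p0 = c.(a.c.0 + d.c.0) → ··c··> p1
  p1 = a.c.0 + d.c.0 → ··a··> p2, ··d··> p2
  p2 = c.0 → ··c··> p3
  p3 = 0 → ∅
Q's transition system — 4 states:
  q0 = c.(d.c.0 + a.c.0) → ··c··> q1
  q1 = d.c.0 + a.c.0 → ··a··> q2, ··d··> q2
  q2 = c.0 → ··c··> q3
  q3 = 0 → ∅
Partition-refinement fixed point:
  B0 = {p0, q0}
  B1 = {p1, q1}
  B2 = {p2, q2}
  B3 = {p3, q3}
p0 ∈ B0, q0 ∈ B0 → same block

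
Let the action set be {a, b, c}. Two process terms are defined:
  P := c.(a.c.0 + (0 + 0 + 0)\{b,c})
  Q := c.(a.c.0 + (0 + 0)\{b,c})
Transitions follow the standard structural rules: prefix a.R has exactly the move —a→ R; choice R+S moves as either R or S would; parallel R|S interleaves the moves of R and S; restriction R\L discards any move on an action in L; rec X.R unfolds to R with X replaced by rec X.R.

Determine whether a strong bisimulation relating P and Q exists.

YES

LTS(P): 4 reachable states
  p0 = c.(a.c.0 + (0 + 0 + 0)\{b,c}) | ··c··> p1
  p1 = a.c.0 + (0 + 0 + 0)\{b,c} | ··a··> p2
  p2 = c.0 | ··c··> p3
  p3 = 0 | ∅
LTS(Q): 4 reachable states
  q0 = c.(a.c.0 + (0 + 0)\{b,c}) | ··c··> q1
  q1 = a.c.0 + (0 + 0)\{b,c} | ··a··> q2
  q2 = c.0 | ··c··> q3
  q3 = 0 | ∅
Bisimilarity quotient blocks:
  B0 = {p0, q0}
  B1 = {p1, q1}
  B2 = {p2, q2}
  B3 = {p3, q3}
p0 ∈ B0, q0 ∈ B0 → same block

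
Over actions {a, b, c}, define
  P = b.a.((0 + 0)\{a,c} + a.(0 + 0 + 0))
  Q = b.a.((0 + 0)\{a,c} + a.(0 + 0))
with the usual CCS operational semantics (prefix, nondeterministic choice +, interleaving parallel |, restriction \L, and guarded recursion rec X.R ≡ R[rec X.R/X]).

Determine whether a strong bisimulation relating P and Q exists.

P ~ Q

Reachable graph of P (4 states):
  u0 = b.a.((0 + 0)\{a,c} + a.(0 + 0 + 0)) ⊢ --b--▸ u1
  u1 = a.((0 + 0)\{a,c} + a.(0 + 0 + 0)) ⊢ --a--▸ u2
  u2 = (0 + 0)\{a,c} + a.(0 + 0 + 0) ⊢ --a--▸ u3
  u3 = 0 + 0 + 0 ⊢ deadlocked
Reachable graph of Q (4 states):
  v0 = b.a.((0 + 0)\{a,c} + a.(0 + 0)) ⊢ --b--▸ v1
  v1 = a.((0 + 0)\{a,c} + a.(0 + 0)) ⊢ --a--▸ v2
  v2 = (0 + 0)\{a,c} + a.(0 + 0) ⊢ --a--▸ v3
  v3 = 0 + 0 ⊢ deadlocked
Coarsest stable partition (strong bisimilarity classes):
  B0 = {u0, v0}
  B1 = {u1, v1}
  B2 = {u2, v2}
  B3 = {u3, v3}
u0 ∈ B0, v0 ∈ B0 → same block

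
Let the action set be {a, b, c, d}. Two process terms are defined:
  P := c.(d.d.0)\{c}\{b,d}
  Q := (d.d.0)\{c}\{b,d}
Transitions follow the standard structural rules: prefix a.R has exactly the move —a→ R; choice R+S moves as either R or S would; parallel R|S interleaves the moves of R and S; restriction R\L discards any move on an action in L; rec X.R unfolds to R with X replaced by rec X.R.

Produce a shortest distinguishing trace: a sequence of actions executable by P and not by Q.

Reachable graph of P (2 states):
  p0 = c.(d.d.0)\{c}\{b,d} | -c-> p1
  p1 = (d.d.0)\{c}\{b,d} | (no moves)
Reachable graph of Q (1 states):
  q0 = (d.d.0)\{c}\{b,d} | (no moves)
Executing c from P (initial set {p0}):
  after c @ step 1: {p1}
  ✓ P
Executing c from Q (initial set {q0}):
  after c @ step 1: ∅ (Q stuck)

c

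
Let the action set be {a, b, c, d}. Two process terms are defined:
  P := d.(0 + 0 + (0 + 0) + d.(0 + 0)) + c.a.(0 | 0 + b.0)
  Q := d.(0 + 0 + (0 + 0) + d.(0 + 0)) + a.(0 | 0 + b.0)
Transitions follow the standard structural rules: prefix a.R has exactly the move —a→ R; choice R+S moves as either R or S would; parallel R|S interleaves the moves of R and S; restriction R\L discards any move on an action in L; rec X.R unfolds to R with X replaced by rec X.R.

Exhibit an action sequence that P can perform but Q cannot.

P's transition system — 6 states:
  m0 = d.(0 + 0 + (0 + 0) + d.(0 + 0)) + c.a.(0 | 0 + b.0) :: -c-> m1, -d-> m2
  m1 = a.(0 | 0 + b.0) :: -a-> m3
  m2 = 0 + 0 + (0 + 0) + d.(0 + 0) :: -d-> m4
  m3 = 0 | 0 + b.0 :: -b-> m5
  m4 = 0 + 0 :: stopped
  m5 = 0 :: stopped
Q's transition system — 5 states:
  n0 = d.(0 + 0 + (0 + 0) + d.(0 + 0)) + a.(0 | 0 + b.0) :: -a-> n1, -d-> n2
  n1 = 0 | 0 + b.0 :: -b-> n3
  n2 = 0 + 0 + (0 + 0) + d.(0 + 0) :: -d-> n4
  n3 = 0 :: stopped
  n4 = 0 + 0 :: stopped
Run σ = ⟨c⟩ on P: start {m0}
  after c @ step 1: {m1}
  ✓ P
Run σ = ⟨c⟩ on Q: start {n0}
  after c @ step 1: ∅  — Q cannot continue

c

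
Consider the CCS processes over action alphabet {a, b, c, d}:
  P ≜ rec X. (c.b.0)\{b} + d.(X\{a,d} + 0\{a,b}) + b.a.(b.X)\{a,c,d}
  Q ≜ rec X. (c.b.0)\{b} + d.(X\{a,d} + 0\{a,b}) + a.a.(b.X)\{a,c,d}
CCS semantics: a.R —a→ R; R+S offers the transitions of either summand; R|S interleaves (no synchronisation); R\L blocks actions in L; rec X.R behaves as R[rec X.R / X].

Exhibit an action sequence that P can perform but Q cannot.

b

P's transition system — 9 states:
  s0 = rec X. (c.b.0)\{b} + d.(X\{a,d} + 0\{a,b}) + b.a.(b.X)\{a,c,d} | --b--▸ s1, --c--▸ s2, --d--▸ s3
  s1 = a.(b.(rec X. (c.b.0)\{b} + d.(X\{a,d} + 0\{a,b}) + b.a.(b.X)\{a,c,d}))\{a,c,d} | --a--▸ s4
  s2 = (b.0)\{b} | ·
  s3 = (rec X. (c.b.0)\{b} + d.(X\{a,d} + 0\{a,b}) + b.a.(b.X)\{a,c,d})\{a,d} + 0\{a,b} | --b--▸ s5, --c--▸ s6
  s4 = (b.(rec X. (c.b.0)\{b} + d.(X\{a,d} + 0\{a,b}) + b.a.(b.X)\{a,c,d}))\{a,c,d} | --b--▸ s7
  s5 = (a.(b.(rec X. (c.b.0)\{b} + d.(X\{a,d} + 0\{a,b}) + b.a.(b.X)\{a,c,d}))\{a,c,d})\{a,d} | ·
  s6 = (b.0)\{b}\{a,d} | ·
  s7 = (rec X. (c.b.0)\{b} + d.(X\{a,d} + 0\{a,b}) + b.a.(b.X)\{a,c,d})\{a,c,d} | --b--▸ s8
  s8 = (a.(b.(rec X. (c.b.0)\{b} + d.(X\{a,d} + 0\{a,b}) + b.a.(b.X)\{a,c,d}))\{a,c,d})\{a,c,d} | ·
Q's transition system — 7 states:
  t0 = rec X. (c.b.0)\{b} + d.(X\{a,d} + 0\{a,b}) + a.a.(b.X)\{a,c,d} | --a--▸ t1, --c--▸ t2, --d--▸ t3
  t1 = a.(b.(rec X. (c.b.0)\{b} + d.(X\{a,d} + 0\{a,b}) + a.a.(b.X)\{a,c,d}))\{a,c,d} | --a--▸ t4
  t2 = (b.0)\{b} | ·
  t3 = (rec X. (c.b.0)\{b} + d.(X\{a,d} + 0\{a,b}) + a.a.(b.X)\{a,c,d})\{a,d} + 0\{a,b} | --c--▸ t5
  t4 = (b.(rec X. (c.b.0)\{b} + d.(X\{a,d} + 0\{a,b}) + a.a.(b.X)\{a,c,d}))\{a,c,d} | --b--▸ t6
  t5 = (b.0)\{b}\{a,d} | ·
  t6 = (rec X. (c.b.0)\{b} + d.(X\{a,d} + 0\{a,b}) + a.a.(b.X)\{a,c,d})\{a,c,d} | ·
Trace ⟨b⟩ through P, begin at {s0}:
  after b @ step 1: {s1}
  ✓ P
Trace ⟨b⟩ through Q, begin at {t0}:
  after b @ step 1: no successor for Q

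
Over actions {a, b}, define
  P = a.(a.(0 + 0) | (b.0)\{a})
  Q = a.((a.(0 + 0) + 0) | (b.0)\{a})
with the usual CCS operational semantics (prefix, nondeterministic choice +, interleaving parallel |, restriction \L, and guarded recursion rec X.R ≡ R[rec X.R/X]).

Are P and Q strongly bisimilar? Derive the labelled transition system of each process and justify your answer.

YES

LTS(P): 5 reachable states
  p0 = a.(a.(0 + 0) | (b.0)\{a}) → --a--▸ p1
  p1 = a.(0 + 0) | (b.0)\{a} → --a--▸ p2, --b--▸ p3
  p2 = (0 + 0) | (b.0)\{a} → --b--▸ p4
  p3 = a.(0 + 0) | 0\{a} → --a--▸ p4
  p4 = (0 + 0) | 0\{a} → deadlocked
LTS(Q): 5 reachable states
  q0 = a.((a.(0 + 0) + 0) | (b.0)\{a}) → --a--▸ q1
  q1 = (a.(0 + 0) + 0) | (b.0)\{a} → --a--▸ q2, --b--▸ q3
  q2 = (0 + 0) | (b.0)\{a} → --b--▸ q4
  q3 = (a.(0 + 0) + 0) | 0\{a} → --a--▸ q4
  q4 = (0 + 0) | 0\{a} → deadlocked
Bisimilarity quotient blocks:
  B0 = {p0, q0}
  B1 = {p1, q1}
  B2 = {p3, q3}
  B3 = {p4, q4}
  B4 = {p2, q2}
p0 ∈ B0, q0 ∈ B0 → same block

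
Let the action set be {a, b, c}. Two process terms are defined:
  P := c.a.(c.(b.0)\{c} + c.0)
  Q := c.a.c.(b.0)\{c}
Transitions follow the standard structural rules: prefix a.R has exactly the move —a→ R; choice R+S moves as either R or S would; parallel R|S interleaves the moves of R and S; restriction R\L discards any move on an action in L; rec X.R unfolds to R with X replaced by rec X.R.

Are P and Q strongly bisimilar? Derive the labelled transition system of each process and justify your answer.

not bisimilar

P's transition system — 6 states:
  p0 = c.a.(c.(b.0)\{c} + c.0) | —c→ p1
  p1 = a.(c.(b.0)\{c} + c.0) | —a→ p2
  p2 = c.(b.0)\{c} + c.0 | —c→ p3, —c→ p4
  p3 = (b.0)\{c} | —b→ p5
  p4 = 0 | ∅
  p5 = 0\{c} | ∅
Q's transition system — 5 states:
  q0 = c.a.c.(b.0)\{c} | —c→ q1
  q1 = a.c.(b.0)\{c} | —a→ q2
  q2 = c.(b.0)\{c} | —c→ q3
  q3 = (b.0)\{c} | —b→ q4
  q4 = 0\{c} | ∅
Partition-refinement fixed point:
  B0 = {p0}
  B1 = {p1}
  B2 = {p2}
  B3 = {p3, q3}
  B4 = {p4, p5, q4}
  B5 = {q0}
  B6 = {q1}
  B7 = {q2}
p0 ∈ B0, q0 ∈ B5 → different blocks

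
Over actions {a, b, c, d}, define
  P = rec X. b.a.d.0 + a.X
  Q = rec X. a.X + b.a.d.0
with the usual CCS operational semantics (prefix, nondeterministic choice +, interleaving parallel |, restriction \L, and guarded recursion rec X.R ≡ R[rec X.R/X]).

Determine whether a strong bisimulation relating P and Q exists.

bisimilar

Reachable graph of P (4 states):
  p0 = rec X. b.a.d.0 + a.X :: =a=> p0, =b=> p1
  p1 = a.d.0 :: =a=> p2
  p2 = d.0 :: =d=> p3
  p3 = 0 :: ∅
Reachable graph of Q (4 states):
  q0 = rec X. a.X + b.a.d.0 :: =a=> q0, =b=> q1
  q1 = a.d.0 :: =a=> q2
  q2 = d.0 :: =d=> q3
  q3 = 0 :: ∅
Bisimilarity quotient blocks:
  B0 = {p0, q0}
  B1 = {p1, q1}
  B2 = {p2, q2}
  B3 = {p3, q3}
p0 ∈ B0, q0 ∈ B0 → same block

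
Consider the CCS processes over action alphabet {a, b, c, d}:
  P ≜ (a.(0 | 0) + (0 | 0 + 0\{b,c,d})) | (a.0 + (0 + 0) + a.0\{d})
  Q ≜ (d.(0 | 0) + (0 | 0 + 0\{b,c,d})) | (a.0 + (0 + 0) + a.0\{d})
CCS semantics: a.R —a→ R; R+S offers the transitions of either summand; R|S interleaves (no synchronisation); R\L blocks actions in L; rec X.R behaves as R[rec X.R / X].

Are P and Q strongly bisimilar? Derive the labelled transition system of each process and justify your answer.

P's transition system — 6 states:
  s0 = (a.(0 | 0) + (0 | 0 + 0\{b,c,d})) | (a.0 + (0 + 0) + a.0\{d}) ⊢ --a--▸ s1, --a--▸ s2, --a--▸ s3
  s1 = (a.(0 | 0) + (0 | 0 + 0\{b,c,d})) | 0 ⊢ --a--▸ s4
  s2 = (a.(0 | 0) + (0 | 0 + 0\{b,c,d})) | 0\{d} ⊢ --a--▸ s5
  s3 = 0 | 0 | (a.0 + (0 + 0) + a.0\{d}) ⊢ --a--▸ s4, --a--▸ s5
  s4 = 0 | 0 | 0 ⊢ deadlocked
  s5 = 0 | 0 | 0\{d} ⊢ deadlocked
Q's transition system — 6 states:
  t0 = (d.(0 | 0) + (0 | 0 + 0\{b,c,d})) | (a.0 + (0 + 0) + a.0\{d}) ⊢ --a--▸ t1, --a--▸ t2, --d--▸ t3
  t1 = (d.(0 | 0) + (0 | 0 + 0\{b,c,d})) | 0 ⊢ --d--▸ t4
  t2 = (d.(0 | 0) + (0 | 0 + 0\{b,c,d})) | 0\{d} ⊢ --d--▸ t5
  t3 = 0 | 0 | (a.0 + (0 + 0) + a.0\{d}) ⊢ --a--▸ t4, --a--▸ t5
  t4 = 0 | 0 | 0 ⊢ deadlocked
  t5 = 0 | 0 | 0\{d} ⊢ deadlocked
Bisimilarity quotient blocks:
  B0 = {s0}
  B1 = {s1, s2, s3, t3}
  B2 = {s4, s5, t4, t5}
  B3 = {t0}
  B4 = {t1, t2}
s0 ∈ B0, t0 ∈ B3 → different blocks

NO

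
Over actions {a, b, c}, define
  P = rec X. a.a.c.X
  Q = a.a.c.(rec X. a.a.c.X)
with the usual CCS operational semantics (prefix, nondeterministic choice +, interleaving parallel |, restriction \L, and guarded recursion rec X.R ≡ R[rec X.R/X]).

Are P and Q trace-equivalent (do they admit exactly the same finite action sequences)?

traces(P) = traces(Q)

P's transition system — 3 states:
  p0 = rec X. a.a.c.X has moves ··a··> p1
  p1 = a.c.(rec X. a.a.c.X) has moves ··a··> p2
  p2 = c.(rec X. a.a.c.X) has moves ··c··> p0
Q's transition system — 4 states:
  q0 = a.a.c.(rec X. a.a.c.X) has moves ··a··> q1
  q1 = a.c.(rec X. a.a.c.X) has moves ··a··> q2
  q2 = c.(rec X. a.a.c.X) has moves ··c··> q3
  q3 = rec X. a.a.c.X has moves ··a··> q1
Partition-refinement fixed point:
  B0 = {p0, q0, q3}
  B1 = {p1, q1}
  B2 = {p2, q2}
p0 ∈ B0, q0 ∈ B0 → same block
Bisimilar ⇒ trace-equivalent.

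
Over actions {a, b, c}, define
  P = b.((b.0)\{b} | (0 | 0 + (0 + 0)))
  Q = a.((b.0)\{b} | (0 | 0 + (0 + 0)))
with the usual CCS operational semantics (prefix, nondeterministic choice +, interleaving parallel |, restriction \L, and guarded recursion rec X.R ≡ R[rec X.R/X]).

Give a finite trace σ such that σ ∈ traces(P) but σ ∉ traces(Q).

b

LTS(P): 2 reachable states
  s0 = b.((b.0)\{b} | (0 | 0 + (0 + 0))) :: =b=> s1
  s1 = (b.0)\{b} | (0 | 0 + (0 + 0)) :: stopped
LTS(Q): 2 reachable states
  t0 = a.((b.0)\{b} | (0 | 0 + (0 + 0))) :: =a=> t1
  t1 = (b.0)\{b} | (0 | 0 + (0 + 0)) :: stopped
Executing b from P (initial set {s0}):
  after b @ step 1: {s1}
  — P admits the full trace.
Executing b from Q (initial set {t0}):
  after b @ step 1: no successor for Q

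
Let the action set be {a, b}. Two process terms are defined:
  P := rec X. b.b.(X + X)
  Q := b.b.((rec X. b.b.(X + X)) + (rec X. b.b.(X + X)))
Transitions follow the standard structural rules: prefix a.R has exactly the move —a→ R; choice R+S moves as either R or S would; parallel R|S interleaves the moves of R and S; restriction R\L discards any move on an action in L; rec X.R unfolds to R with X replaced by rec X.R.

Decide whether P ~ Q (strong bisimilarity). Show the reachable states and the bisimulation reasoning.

bisimilar

Reachable graph of P (3 states):
  p0 = rec X. b.b.(X + X) → --b--▸ p1
  p1 = b.((rec X. b.b.(X + X)) + (rec X. b.b.(X + X))) → --b--▸ p2
  p2 = (rec X. b.b.(X + X)) + (rec X. b.b.(X + X)) → --b--▸ p1
Reachable graph of Q (3 states):
  q0 = b.b.((rec X. b.b.(X + X)) + (rec X. b.b.(X + X))) → --b--▸ q1
  q1 = b.((rec X. b.b.(X + X)) + (rec X. b.b.(X + X))) → --b--▸ q2
  q2 = (rec X. b.b.(X + X)) + (rec X. b.b.(X + X)) → --b--▸ q1
Bisimilarity quotient blocks:
  B0 = {p0, p1, p2, q0, q1, q2}
p0 ∈ B0, q0 ∈ B0 → same block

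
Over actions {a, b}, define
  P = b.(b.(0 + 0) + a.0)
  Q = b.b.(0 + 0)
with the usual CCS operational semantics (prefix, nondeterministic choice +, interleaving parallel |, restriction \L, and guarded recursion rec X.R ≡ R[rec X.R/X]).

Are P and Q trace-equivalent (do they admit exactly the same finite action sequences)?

LTS(P): 4 reachable states
  s0 = b.(b.(0 + 0) + a.0) | --b--▸ s1
  s1 = b.(0 + 0) + a.0 | --a--▸ s2, --b--▸ s3
  s2 = 0 | (no moves)
  s3 = 0 + 0 | (no moves)
LTS(Q): 3 reachable states
  t0 = b.b.(0 + 0) | --b--▸ t1
  t1 = b.(0 + 0) | --b--▸ t2
  t2 = 0 + 0 | (no moves)
Executing ba from P (initial set {s0}):
  after b @ step 1: {s1}
  after a @ step 2: {s2}
  ✓ P
Executing ba from Q (initial set {t0}):
  after b @ step 1: {t1}
  after a @ step 2: ∅ (Q stuck)

NO — witness ⟨ba⟩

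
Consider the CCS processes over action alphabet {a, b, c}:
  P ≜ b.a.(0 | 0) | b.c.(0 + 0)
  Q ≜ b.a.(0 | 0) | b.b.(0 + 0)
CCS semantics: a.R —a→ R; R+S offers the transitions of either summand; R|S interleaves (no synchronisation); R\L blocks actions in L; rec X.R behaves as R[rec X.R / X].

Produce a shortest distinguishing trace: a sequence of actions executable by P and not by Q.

bc

LTS(P): 9 reachable states
  m0 = b.a.(0 | 0) | b.c.(0 + 0) → --b--▸ m1, --b--▸ m2
  m1 = a.(0 | 0) | b.c.(0 + 0) → --a--▸ m3, --b--▸ m4
  m2 = b.a.(0 | 0) | c.(0 + 0) → --b--▸ m4, --c--▸ m5
  m3 = 0 | 0 | b.c.(0 + 0) → --b--▸ m6
  m4 = a.(0 | 0) | c.(0 + 0) → --a--▸ m6, --c--▸ m7
  m5 = b.a.(0 | 0) | (0 + 0) → --b--▸ m7
  m6 = 0 | 0 | c.(0 + 0) → --c--▸ m8
  m7 = a.(0 | 0) | (0 + 0) → --a--▸ m8
  m8 = 0 | 0 | (0 + 0) → deadlocked
LTS(Q): 9 reachable states
  n0 = b.a.(0 | 0) | b.b.(0 + 0) → --b--▸ n1, --b--▸ n2
  n1 = a.(0 | 0) | b.b.(0 + 0) → --a--▸ n3, --b--▸ n4
  n2 = b.a.(0 | 0) | b.(0 + 0) → --b--▸ n4, --b--▸ n5
  n3 = 0 | 0 | b.b.(0 + 0) → --b--▸ n6
  n4 = a.(0 | 0) | b.(0 + 0) → --a--▸ n6, --b--▸ n7
  n5 = b.a.(0 | 0) | (0 + 0) → --b--▸ n7
  n6 = 0 | 0 | b.(0 + 0) → --b--▸ n8
  n7 = a.(0 | 0) | (0 + 0) → --a--▸ n8
  n8 = 0 | 0 | (0 + 0) → deadlocked
Executing bc from P (initial set {m0}):
  [1] b ⇒ {m1, m2}
  [2] c ⇒ {m5}
  ✓ P
Executing bc from Q (initial set {n0}):
  [1] b ⇒ {n1, n2}
  [2] c ⇒ ∅  — Q cannot continue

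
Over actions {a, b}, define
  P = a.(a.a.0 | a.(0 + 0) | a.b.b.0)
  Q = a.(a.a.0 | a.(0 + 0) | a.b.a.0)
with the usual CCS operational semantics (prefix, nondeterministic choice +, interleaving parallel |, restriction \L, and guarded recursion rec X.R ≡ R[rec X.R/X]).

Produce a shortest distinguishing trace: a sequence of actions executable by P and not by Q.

P's transition system — 25 states:
  p0 = a.(a.a.0 | a.(0 + 0) | a.b.b.0) :: -a-> p1
  p1 = a.a.0 | a.(0 + 0) | a.b.b.0 :: -a-> p2, -a-> p3, -a-> p4
  p2 = a.0 | a.(0 + 0) | a.b.b.0 :: -a-> p5, -a-> p6, -a-> p7
  p3 = a.a.0 | (0 + 0) | a.b.b.0 :: -a-> p6, -a-> p8
  p4 = a.a.0 | a.(0 + 0) | b.b.0 :: -a-> p7, -a-> p8, -b-> p9
  p5 = 0 | a.(0 + 0) | a.b.b.0 :: -a-> p10, -a-> p11
  p6 = a.0 | (0 + 0) | a.b.b.0 :: -a-> p10, -a-> p12
  p7 = a.0 | a.(0 + 0) | b.b.0 :: -a-> p11, -a-> p12, -b-> p13
  p8 = a.a.0 | (0 + 0) | b.b.0 :: -a-> p12, -b-> p14
  p9 = a.a.0 | a.(0 + 0) | b.0 :: -a-> p13, -a-> p14, -b-> p15
  p10 = 0 | (0 + 0) | a.b.b.0 :: -a-> p16
  p11 = 0 | a.(0 + 0) | b.b.0 :: -a-> p16, -b-> p17
  p12 = a.0 | (0 + 0) | b.b.0 :: -a-> p16, -b-> p18
  p13 = a.0 | a.(0 + 0) | b.0 :: -a-> p17, -a-> p18, -b-> p19
  p14 = a.a.0 | (0 + 0) | b.0 :: -a-> p18, -b-> p20
  p15 = a.a.0 | a.(0 + 0) | 0 :: -a-> p19, -a-> p20
  p16 = 0 | (0 + 0) | b.b.0 :: -b-> p21
  p17 = 0 | a.(0 + 0) | b.0 :: -a-> p21, -b-> p22
  p18 = a.0 | (0 + 0) | b.0 :: -a-> p21, -b-> p23
  p19 = a.0 | a.(0 + 0) | 0 :: -a-> p22, -a-> p23
  p20 = a.a.0 | (0 + 0) | 0 :: -a-> p23
  p21 = 0 | (0 + 0) | b.0 :: -b-> p24
  p22 = 0 | a.(0 + 0) | 0 :: -a-> p24
  p23 = a.0 | (0 + 0) | 0 :: -a-> p24
  p24 = 0 | (0 + 0) | 0 :: deadlocked
Q's transition system — 25 states:
  q0 = a.(a.a.0 | a.(0 + 0) | a.b.a.0) :: -a-> q1
  q1 = a.a.0 | a.(0 + 0) | a.b.a.0 :: -a-> q2, -a-> q3, -a-> q4
  q2 = a.0 | a.(0 + 0) | a.b.a.0 :: -a-> q5, -a-> q6, -a-> q7
  q3 = a.a.0 | (0 + 0) | a.b.a.0 :: -a-> q6, -a-> q8
  q4 = a.a.0 | a.(0 + 0) | b.a.0 :: -a-> q7, -a-> q8, -b-> q9
  q5 = 0 | a.(0 + 0) | a.b.a.0 :: -a-> q10, -a-> q11
  q6 = a.0 | (0 + 0) | a.b.a.0 :: -a-> q10, -a-> q12
  q7 = a.0 | a.(0 + 0) | b.a.0 :: -a-> q11, -a-> q12, -b-> q13
  q8 = a.a.0 | (0 + 0) | b.a.0 :: -a-> q12, -b-> q14
  q9 = a.a.0 | a.(0 + 0) | a.0 :: -a-> q13, -a-> q14, -a-> q15
  q10 = 0 | (0 + 0) | a.b.a.0 :: -a-> q16
  q11 = 0 | a.(0 + 0) | b.a.0 :: -a-> q16, -b-> q17
  q12 = a.0 | (0 + 0) | b.a.0 :: -a-> q16, -b-> q18
  q13 = a.0 | a.(0 + 0) | a.0 :: -a-> q17, -a-> q18, -a-> q19
  q14 = a.a.0 | (0 + 0) | a.0 :: -a-> q18, -a-> q20
  q15 = a.a.0 | a.(0 + 0) | 0 :: -a-> q19, -a-> q20
  q16 = 0 | (0 + 0) | b.a.0 :: -b-> q21
  q17 = 0 | a.(0 + 0) | a.0 :: -a-> q21, -a-> q22
  q18 = a.0 | (0 + 0) | a.0 :: -a-> q21, -a-> q23
  q19 = a.0 | a.(0 + 0) | 0 :: -a-> q22, -a-> q23
  q20 = a.a.0 | (0 + 0) | 0 :: -a-> q23
  q21 = 0 | (0 + 0) | a.0 :: -a-> q24
  q22 = 0 | a.(0 + 0) | 0 :: -a-> q24
  q23 = a.0 | (0 + 0) | 0 :: -a-> q24
  q24 = 0 | (0 + 0) | 0 :: deadlocked
Run σ = ⟨aabb⟩ on P: start {p0}
  after a @ step 1: {p1}
  after a @ step 2: {p2, p3, p4}
  after b @ step 3: {p9}
  after b @ step 4: {p15}
  P completes σ.
Run σ = ⟨aabb⟩ on Q: start {q0}
  after a @ step 1: {q1}
  after a @ step 2: {q2, q3, q4}
  after b @ step 3: {q9}
  after b @ step 4: ∅  — Q cannot continue

aabb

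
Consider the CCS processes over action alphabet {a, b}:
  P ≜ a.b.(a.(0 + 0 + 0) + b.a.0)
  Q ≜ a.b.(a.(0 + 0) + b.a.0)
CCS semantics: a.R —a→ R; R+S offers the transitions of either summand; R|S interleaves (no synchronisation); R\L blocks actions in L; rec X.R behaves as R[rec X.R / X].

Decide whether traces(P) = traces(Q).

traces(P) = traces(Q)

Reachable graph of P (6 states):
  m0 = a.b.(a.(0 + 0 + 0) + b.a.0) | —a→ m1
  m1 = b.(a.(0 + 0 + 0) + b.a.0) | —b→ m2
  m2 = a.(0 + 0 + 0) + b.a.0 | —a→ m3, —b→ m4
  m3 = 0 + 0 + 0 | stopped
  m4 = a.0 | —a→ m5
  m5 = 0 | stopped
Reachable graph of Q (6 states):
  n0 = a.b.(a.(0 + 0) + b.a.0) | —a→ n1
  n1 = b.(a.(0 + 0) + b.a.0) | —b→ n2
  n2 = a.(0 + 0) + b.a.0 | —a→ n3, —b→ n4
  n3 = 0 + 0 | stopped
  n4 = a.0 | —a→ n5
  n5 = 0 | stopped
Bisimilarity quotient blocks:
  B0 = {m0, n0}
  B1 = {m1, n1}
  B2 = {m2, n2}
  B3 = {m3, m5, n3, n5}
  B4 = {m4, n4}
m0 ∈ B0, n0 ∈ B0 → same block
Bisimilar ⇒ trace-equivalent.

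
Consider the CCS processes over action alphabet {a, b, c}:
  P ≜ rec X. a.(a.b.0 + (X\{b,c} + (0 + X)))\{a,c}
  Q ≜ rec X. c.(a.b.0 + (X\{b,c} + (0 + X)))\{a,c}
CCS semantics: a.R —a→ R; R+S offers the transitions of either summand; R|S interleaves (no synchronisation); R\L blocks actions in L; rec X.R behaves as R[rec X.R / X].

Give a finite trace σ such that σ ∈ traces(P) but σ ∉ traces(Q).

a

Reachable graph of P (2 states):
  m0 = rec X. a.(a.b.0 + (X\{b,c} + (0 + X)))\{a,c} | —a→ m1
  m1 = (a.b.0 + ((rec X. a.(a.b.0 + (X\{b,c} + (0 + X)))\{a,c})\{b,c} + (0 + (rec X. a.(a.b.0 + (X\{b,c} + (0 + X)))\{a,c}))))\{a,c} | stopped
Reachable graph of Q (2 states):
  n0 = rec X. c.(a.b.0 + (X\{b,c} + (0 + X)))\{a,c} | —c→ n1
  n1 = (a.b.0 + ((rec X. c.(a.b.0 + (X\{b,c} + (0 + X)))\{a,c})\{b,c} + (0 + (rec X. c.(a.b.0 + (X\{b,c} + (0 + X)))\{a,c}))))\{a,c} | stopped
Executing a from P (initial set {m0}):
  [1] a ⇒ {m1}
  ✓ P
Executing a from Q (initial set {n0}):
  [1] a ⇒ no successor for Q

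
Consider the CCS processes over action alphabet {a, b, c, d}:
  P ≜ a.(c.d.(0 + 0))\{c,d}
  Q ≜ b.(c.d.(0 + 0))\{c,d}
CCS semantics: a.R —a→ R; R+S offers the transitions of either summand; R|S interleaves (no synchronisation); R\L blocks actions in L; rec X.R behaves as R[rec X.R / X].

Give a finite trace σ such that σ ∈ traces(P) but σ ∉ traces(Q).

Reachable graph of P (2 states):
  u0 = a.(c.d.(0 + 0))\{c,d} :: =a=> u1
  u1 = (c.d.(0 + 0))\{c,d} :: deadlocked
Reachable graph of Q (2 states):
  v0 = b.(c.d.(0 + 0))\{c,d} :: =b=> v1
  v1 = (c.d.(0 + 0))\{c,d} :: deadlocked
Run σ = ⟨a⟩ on P: start {u0}
  [1] a ⇒ {u1}
  ✓ P
Run σ = ⟨a⟩ on Q: start {v0}
  [1] a ⇒ ∅ (Q stuck)

a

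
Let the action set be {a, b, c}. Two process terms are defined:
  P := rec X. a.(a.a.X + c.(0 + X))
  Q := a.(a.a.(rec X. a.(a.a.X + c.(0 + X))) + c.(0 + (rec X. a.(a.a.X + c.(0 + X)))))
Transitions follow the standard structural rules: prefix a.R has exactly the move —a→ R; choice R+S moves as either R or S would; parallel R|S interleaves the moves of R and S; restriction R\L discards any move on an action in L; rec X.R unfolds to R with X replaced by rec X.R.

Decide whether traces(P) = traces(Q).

trace-equivalent

LTS(P): 4 reachable states
  u0 = rec X. a.(a.a.X + c.(0 + X)) ⊢ ··a··> u1
  u1 = a.a.(rec X. a.(a.a.X + c.(0 + X))) + c.(0 + (rec X. a.(a.a.X + c.(0 + X)))) ⊢ ··a··> u2, ··c··> u3
  u2 = a.(rec X. a.(a.a.X + c.(0 + X))) ⊢ ··a··> u0
  u3 = 0 + (rec X. a.(a.a.X + c.(0 + X))) ⊢ ··a··> u1
LTS(Q): 5 reachable states
  v0 = a.(a.a.(rec X. a.(a.a.X + c.(0 + X))) + c.(0 + (rec X. a.(a.a.X + c.(0 + X))))) ⊢ ··a··> v1
  v1 = a.a.(rec X. a.(a.a.X + c.(0 + X))) + c.(0 + (rec X. a.(a.a.X + c.(0 + X)))) ⊢ ··a··> v2, ··c··> v3
  v2 = a.(rec X. a.(a.a.X + c.(0 + X))) ⊢ ··a··> v4
  v3 = 0 + (rec X. a.(a.a.X + c.(0 + X))) ⊢ ··a··> v1
  v4 = rec X. a.(a.a.X + c.(0 + X)) ⊢ ··a··> v1
Coarsest stable partition (strong bisimilarity classes):
  B0 = {u0, u3, v0, v3, v4}
  B1 = {u1, v1}
  B2 = {u2, v2}
u0 ∈ B0, v0 ∈ B0 → same block
Bisimilar ⇒ trace-equivalent.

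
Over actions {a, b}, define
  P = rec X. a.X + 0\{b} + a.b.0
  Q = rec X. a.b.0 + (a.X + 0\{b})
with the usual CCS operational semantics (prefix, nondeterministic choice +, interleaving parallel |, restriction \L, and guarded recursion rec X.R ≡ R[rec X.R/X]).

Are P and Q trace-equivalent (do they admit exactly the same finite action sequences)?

P's transition system — 3 states:
  m0 = rec X. a.X + 0\{b} + a.b.0 ⊢ ··a··> m0, ··a··> m1
  m1 = b.0 ⊢ ··b··> m2
  m2 = 0 ⊢ ·
Q's transition system — 3 states:
  n0 = rec X. a.b.0 + (a.X + 0\{b}) ⊢ ··a··> n0, ··a··> n1
  n1 = b.0 ⊢ ··b··> n2
  n2 = 0 ⊢ ·
Coarsest stable partition (strong bisimilarity classes):
  B0 = {m0, n0}
  B1 = {m1, n1}
  B2 = {m2, n2}
m0 ∈ B0, n0 ∈ B0 → same block
Bisimilar ⇒ trace-equivalent.

YES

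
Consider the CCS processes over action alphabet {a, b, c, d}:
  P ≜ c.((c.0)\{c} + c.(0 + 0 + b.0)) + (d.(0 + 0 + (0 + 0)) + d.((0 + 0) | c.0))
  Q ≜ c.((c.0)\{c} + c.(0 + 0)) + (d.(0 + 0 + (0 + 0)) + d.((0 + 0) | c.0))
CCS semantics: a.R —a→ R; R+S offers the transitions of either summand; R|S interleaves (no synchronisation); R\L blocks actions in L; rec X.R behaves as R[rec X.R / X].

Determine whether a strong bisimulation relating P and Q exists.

P's transition system — 7 states:
  s0 = c.((c.0)\{c} + c.(0 + 0 + b.0)) + (d.(0 + 0 + (0 + 0)) + d.((0 + 0) | c.0)) :: ··c··> s1, ··d··> s2, ··d··> s3
  s1 = (c.0)\{c} + c.(0 + 0 + b.0) :: ··c··> s4
  s2 = (0 + 0) | c.0 :: ··c··> s5
  s3 = 0 + 0 + (0 + 0) :: ·
  s4 = 0 + 0 + b.0 :: ··b··> s6
  s5 = (0 + 0) | 0 :: ·
  s6 = 0 :: ·
Q's transition system — 6 states:
  t0 = c.((c.0)\{c} + c.(0 + 0)) + (d.(0 + 0 + (0 + 0)) + d.((0 + 0) | c.0)) :: ··c··> t1, ··d··> t2, ··d··> t3
  t1 = (c.0)\{c} + c.(0 + 0) :: ··c··> t4
  t2 = (0 + 0) | c.0 :: ··c··> t5
  t3 = 0 + 0 + (0 + 0) :: ·
  t4 = 0 + 0 :: ·
  t5 = (0 + 0) | 0 :: ·
Bisimilarity quotient blocks:
  B0 = {s0}
  B1 = {s2, t1, t2}
  B2 = {s3, s5, s6, t3, t4, t5}
  B3 = {s1}
  B4 = {s4}
  B5 = {t0}
s0 ∈ B0, t0 ∈ B5 → different blocks

not bisimilar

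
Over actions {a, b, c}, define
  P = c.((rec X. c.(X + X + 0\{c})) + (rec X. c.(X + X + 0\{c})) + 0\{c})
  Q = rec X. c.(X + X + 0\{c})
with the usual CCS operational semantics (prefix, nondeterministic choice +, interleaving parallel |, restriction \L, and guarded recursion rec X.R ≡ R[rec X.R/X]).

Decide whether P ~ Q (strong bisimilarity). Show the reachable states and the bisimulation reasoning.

LTS(P): 2 reachable states
  s0 = c.((rec X. c.(X + X + 0\{c})) + (rec X. c.(X + X + 0\{c})) + 0\{c}) has moves ··c··> s1
  s1 = (rec X. c.(X + X + 0\{c})) + (rec X. c.(X + X + 0\{c})) + 0\{c} has moves ··c··> s1
LTS(Q): 2 reachable states
  t0 = rec X. c.(X + X + 0\{c}) has moves ··c··> t1
  t1 = (rec X. c.(X + X + 0\{c})) + (rec X. c.(X + X + 0\{c})) + 0\{c} has moves ··c··> t1
Bisimilarity quotient blocks:
  B0 = {s0, s1, t0, t1}
s0 ∈ B0, t0 ∈ B0 → same block

bisimilar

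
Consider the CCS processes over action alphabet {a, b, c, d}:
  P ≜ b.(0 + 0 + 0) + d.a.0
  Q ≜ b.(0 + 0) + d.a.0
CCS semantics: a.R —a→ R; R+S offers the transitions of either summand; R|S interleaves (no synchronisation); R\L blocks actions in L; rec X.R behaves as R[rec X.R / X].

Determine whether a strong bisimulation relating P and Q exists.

P ~ Q

LTS(P): 4 reachable states
  m0 = b.(0 + 0 + 0) + d.a.0 | -b-> m1, -d-> m2
  m1 = 0 + 0 + 0 | ·
  m2 = a.0 | -a-> m3
  m3 = 0 | ·
LTS(Q): 4 reachable states
  n0 = b.(0 + 0) + d.a.0 | -b-> n1, -d-> n2
  n1 = 0 + 0 | ·
  n2 = a.0 | -a-> n3
  n3 = 0 | ·
Coarsest stable partition (strong bisimilarity classes):
  B0 = {m0, n0}
  B1 = {m2, n2}
  B2 = {m1, m3, n1, n3}
m0 ∈ B0, n0 ∈ B0 → same block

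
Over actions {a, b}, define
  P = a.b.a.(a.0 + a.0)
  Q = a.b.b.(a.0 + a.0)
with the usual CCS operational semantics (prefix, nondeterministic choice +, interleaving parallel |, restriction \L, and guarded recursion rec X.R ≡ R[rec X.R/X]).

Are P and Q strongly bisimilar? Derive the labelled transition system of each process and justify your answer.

NO

P's transition system — 5 states:
  u0 = a.b.a.(a.0 + a.0) ⊢ —a→ u1
  u1 = b.a.(a.0 + a.0) ⊢ —b→ u2
  u2 = a.(a.0 + a.0) ⊢ —a→ u3
  u3 = a.0 + a.0 ⊢ —a→ u4
  u4 = 0 ⊢ (no moves)
Q's transition system — 5 states:
  v0 = a.b.b.(a.0 + a.0) ⊢ —a→ v1
  v1 = b.b.(a.0 + a.0) ⊢ —b→ v2
  v2 = b.(a.0 + a.0) ⊢ —b→ v3
  v3 = a.0 + a.0 ⊢ —a→ v4
  v4 = 0 ⊢ (no moves)
Coarsest stable partition (strong bisimilarity classes):
  B0 = {u0}
  B1 = {u1}
  B2 = {u2}
  B3 = {u3, v3}
  B4 = {u4, v4}
  B5 = {v0}
  B6 = {v1}
  B7 = {v2}
u0 ∈ B0, v0 ∈ B5 → different blocks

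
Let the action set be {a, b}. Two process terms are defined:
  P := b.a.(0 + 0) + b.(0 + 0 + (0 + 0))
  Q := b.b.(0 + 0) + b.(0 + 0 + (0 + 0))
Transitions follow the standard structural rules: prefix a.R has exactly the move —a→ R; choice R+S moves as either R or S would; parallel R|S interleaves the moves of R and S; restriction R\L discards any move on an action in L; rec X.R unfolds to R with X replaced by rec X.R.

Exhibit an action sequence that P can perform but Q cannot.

ba

P's transition system — 4 states:
  m0 = b.a.(0 + 0) + b.(0 + 0 + (0 + 0)) has moves --b--▸ m1, --b--▸ m2
  m1 = 0 + 0 + (0 + 0) has moves ∅
  m2 = a.(0 + 0) has moves --a--▸ m3
  m3 = 0 + 0 has moves ∅
Q's transition system — 4 states:
  n0 = b.b.(0 + 0) + b.(0 + 0 + (0 + 0)) has moves --b--▸ n1, --b--▸ n2
  n1 = 0 + 0 + (0 + 0) has moves ∅
  n2 = b.(0 + 0) has moves --b--▸ n3
  n3 = 0 + 0 has moves ∅
Trace ⟨ba⟩ through P, begin at {m0}:
  after b @ step 1: {m1, m2}
  after a @ step 2: {m3}
  ✓ P
Trace ⟨ba⟩ through Q, begin at {n0}:
  after b @ step 1: {n1, n2}
  after a @ step 2: no successor for Q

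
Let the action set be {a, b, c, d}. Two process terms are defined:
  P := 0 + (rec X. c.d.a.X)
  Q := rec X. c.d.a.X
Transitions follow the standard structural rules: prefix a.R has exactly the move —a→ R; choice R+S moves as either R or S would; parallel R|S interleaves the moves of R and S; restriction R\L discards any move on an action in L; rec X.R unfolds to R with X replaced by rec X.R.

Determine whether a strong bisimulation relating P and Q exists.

LTS(P): 4 reachable states
  s0 = 0 + (rec X. c.d.a.X) :: =c=> s1
  s1 = d.a.(rec X. c.d.a.X) :: =d=> s2
  s2 = a.(rec X. c.d.a.X) :: =a=> s3
  s3 = rec X. c.d.a.X :: =c=> s1
LTS(Q): 3 reachable states
  t0 = rec X. c.d.a.X :: =c=> t1
  t1 = d.a.(rec X. c.d.a.X) :: =d=> t2
  t2 = a.(rec X. c.d.a.X) :: =a=> t0
Bisimilarity quotient blocks:
  B0 = {s0, s3, t0}
  B1 = {s1, t1}
  B2 = {s2, t2}
s0 ∈ B0, t0 ∈ B0 → same block

YES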